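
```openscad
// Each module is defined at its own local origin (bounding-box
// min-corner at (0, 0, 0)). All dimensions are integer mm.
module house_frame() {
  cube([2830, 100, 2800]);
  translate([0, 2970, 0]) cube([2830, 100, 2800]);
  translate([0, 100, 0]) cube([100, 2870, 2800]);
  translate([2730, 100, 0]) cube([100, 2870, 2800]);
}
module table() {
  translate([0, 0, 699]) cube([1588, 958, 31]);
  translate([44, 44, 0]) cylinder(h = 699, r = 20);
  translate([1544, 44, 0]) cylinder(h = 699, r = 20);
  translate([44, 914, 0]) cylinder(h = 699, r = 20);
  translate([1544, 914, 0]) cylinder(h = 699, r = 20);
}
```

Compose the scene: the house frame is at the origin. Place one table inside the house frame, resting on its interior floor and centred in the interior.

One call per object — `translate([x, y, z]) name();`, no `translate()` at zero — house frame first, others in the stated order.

house_frame();
translate([621, 1056, 0]) table();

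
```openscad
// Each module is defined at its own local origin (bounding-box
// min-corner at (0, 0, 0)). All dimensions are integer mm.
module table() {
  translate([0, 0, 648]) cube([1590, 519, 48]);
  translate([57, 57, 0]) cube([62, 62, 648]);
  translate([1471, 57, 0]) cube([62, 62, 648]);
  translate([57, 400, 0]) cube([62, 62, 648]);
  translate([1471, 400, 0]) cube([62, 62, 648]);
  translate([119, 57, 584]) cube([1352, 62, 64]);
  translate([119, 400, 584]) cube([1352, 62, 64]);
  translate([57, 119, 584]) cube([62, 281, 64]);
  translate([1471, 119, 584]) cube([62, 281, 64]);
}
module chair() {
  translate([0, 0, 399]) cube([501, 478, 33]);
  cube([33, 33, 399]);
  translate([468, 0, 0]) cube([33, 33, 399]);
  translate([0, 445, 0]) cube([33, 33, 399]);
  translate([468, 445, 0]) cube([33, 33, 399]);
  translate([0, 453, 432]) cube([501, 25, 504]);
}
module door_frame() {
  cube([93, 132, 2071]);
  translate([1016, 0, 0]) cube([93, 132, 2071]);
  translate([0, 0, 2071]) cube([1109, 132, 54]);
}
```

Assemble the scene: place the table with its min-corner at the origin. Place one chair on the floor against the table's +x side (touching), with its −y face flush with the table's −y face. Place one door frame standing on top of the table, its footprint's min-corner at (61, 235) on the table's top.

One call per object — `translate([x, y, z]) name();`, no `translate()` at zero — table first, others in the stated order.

table();
translate([1590, 0, 0]) chair();
translate([61, 235, 696]) door_frame();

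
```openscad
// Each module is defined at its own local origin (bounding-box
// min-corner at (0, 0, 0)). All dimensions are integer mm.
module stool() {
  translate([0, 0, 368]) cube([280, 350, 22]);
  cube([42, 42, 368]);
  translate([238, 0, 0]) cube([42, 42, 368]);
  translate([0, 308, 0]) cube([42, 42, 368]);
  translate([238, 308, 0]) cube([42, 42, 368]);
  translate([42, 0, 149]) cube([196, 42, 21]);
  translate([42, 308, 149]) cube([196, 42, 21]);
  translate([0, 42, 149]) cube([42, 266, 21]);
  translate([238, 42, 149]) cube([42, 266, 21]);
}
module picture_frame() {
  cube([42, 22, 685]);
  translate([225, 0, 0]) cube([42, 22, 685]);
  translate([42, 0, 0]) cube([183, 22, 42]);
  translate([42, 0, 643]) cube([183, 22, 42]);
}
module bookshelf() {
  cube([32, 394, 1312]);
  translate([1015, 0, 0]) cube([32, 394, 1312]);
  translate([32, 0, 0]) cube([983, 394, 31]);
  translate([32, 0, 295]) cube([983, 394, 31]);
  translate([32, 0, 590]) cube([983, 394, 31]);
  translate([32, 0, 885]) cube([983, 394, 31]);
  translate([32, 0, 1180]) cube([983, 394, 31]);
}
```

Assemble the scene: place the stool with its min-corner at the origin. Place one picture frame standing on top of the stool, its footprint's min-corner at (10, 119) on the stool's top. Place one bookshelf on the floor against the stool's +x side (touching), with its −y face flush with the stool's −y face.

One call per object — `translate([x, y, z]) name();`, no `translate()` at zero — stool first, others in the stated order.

stool();
translate([10, 119, 390]) picture_frame();
translate([280, 0, 0]) bookshelf();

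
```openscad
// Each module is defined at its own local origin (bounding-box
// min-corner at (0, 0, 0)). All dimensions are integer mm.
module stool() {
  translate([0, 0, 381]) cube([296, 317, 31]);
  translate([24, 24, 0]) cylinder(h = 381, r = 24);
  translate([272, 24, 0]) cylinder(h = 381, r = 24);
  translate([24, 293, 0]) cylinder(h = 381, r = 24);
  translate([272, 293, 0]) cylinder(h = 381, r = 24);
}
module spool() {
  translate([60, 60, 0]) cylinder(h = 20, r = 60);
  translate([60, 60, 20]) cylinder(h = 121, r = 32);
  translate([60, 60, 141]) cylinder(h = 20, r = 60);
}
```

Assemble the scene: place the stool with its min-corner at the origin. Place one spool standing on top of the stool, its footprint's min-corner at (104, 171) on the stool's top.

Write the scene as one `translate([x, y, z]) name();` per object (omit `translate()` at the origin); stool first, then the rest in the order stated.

stool();
translate([104, 171, 412]) spool();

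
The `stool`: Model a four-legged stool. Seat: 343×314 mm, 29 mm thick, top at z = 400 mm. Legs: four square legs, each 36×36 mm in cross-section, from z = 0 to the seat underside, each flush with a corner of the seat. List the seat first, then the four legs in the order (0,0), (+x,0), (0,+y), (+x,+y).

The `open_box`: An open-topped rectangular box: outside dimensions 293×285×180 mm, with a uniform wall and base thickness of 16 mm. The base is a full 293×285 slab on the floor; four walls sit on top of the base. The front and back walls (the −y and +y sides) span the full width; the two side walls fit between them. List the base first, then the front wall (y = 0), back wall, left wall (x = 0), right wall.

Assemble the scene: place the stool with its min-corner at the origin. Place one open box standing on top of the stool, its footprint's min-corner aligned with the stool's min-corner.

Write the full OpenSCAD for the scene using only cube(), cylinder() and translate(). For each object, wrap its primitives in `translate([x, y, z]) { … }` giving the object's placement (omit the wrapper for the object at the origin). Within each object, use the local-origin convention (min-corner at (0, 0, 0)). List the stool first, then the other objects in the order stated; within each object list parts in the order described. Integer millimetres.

translate([0, 0, 371]) cube([343, 314, 29]);
cube([36, 36, 371]);
translate([307, 0, 0]) cube([36, 36, 371]);
translate([0, 278, 0]) cube([36, 36, 371]);
translate([307, 278, 0]) cube([36, 36, 371]);
translate([0, 0, 400]) {
  cube([293, 285, 16]);
  translate([0, 0, 16]) cube([293, 16, 164]);
  translate([0, 269, 16]) cube([293, 16, 164]);
  translate([0, 16, 16]) cube([16, 253, 164]);
  translate([277, 16, 16]) cube([16, 253, 164]);
}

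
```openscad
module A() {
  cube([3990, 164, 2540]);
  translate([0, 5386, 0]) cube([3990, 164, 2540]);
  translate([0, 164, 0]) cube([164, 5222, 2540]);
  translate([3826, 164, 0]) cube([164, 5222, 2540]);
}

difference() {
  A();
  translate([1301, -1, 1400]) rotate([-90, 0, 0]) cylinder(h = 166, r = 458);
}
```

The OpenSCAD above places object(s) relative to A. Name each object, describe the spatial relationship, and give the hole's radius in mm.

A is a house frame. The house frame has a circular hole through its front wall. The hole's radius is 458 mm.

The subtracted cylinder has r = 458 mm.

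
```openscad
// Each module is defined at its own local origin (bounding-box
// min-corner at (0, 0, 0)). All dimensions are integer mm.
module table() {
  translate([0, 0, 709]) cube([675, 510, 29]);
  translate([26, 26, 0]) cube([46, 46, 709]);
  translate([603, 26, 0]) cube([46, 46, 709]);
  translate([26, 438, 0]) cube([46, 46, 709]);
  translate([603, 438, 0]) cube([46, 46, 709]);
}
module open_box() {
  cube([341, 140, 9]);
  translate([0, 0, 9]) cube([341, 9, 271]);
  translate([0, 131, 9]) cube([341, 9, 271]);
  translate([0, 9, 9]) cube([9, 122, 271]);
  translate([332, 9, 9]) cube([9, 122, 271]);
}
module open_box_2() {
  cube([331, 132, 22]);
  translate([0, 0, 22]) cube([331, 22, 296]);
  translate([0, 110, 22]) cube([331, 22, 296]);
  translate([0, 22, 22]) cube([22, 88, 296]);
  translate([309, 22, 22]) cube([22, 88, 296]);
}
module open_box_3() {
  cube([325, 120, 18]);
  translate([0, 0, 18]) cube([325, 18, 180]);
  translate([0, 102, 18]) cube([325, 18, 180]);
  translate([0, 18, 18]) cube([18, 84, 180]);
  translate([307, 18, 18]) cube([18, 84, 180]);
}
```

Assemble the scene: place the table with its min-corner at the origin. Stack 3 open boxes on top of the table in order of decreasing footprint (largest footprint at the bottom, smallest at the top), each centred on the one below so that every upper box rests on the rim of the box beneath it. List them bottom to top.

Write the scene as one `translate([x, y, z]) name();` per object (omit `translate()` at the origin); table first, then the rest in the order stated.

table();
translate([167, 185, 738]) open_box();
translate([172, 189, 1018]) open_box_2();
translate([175, 195, 1336]) open_box_3();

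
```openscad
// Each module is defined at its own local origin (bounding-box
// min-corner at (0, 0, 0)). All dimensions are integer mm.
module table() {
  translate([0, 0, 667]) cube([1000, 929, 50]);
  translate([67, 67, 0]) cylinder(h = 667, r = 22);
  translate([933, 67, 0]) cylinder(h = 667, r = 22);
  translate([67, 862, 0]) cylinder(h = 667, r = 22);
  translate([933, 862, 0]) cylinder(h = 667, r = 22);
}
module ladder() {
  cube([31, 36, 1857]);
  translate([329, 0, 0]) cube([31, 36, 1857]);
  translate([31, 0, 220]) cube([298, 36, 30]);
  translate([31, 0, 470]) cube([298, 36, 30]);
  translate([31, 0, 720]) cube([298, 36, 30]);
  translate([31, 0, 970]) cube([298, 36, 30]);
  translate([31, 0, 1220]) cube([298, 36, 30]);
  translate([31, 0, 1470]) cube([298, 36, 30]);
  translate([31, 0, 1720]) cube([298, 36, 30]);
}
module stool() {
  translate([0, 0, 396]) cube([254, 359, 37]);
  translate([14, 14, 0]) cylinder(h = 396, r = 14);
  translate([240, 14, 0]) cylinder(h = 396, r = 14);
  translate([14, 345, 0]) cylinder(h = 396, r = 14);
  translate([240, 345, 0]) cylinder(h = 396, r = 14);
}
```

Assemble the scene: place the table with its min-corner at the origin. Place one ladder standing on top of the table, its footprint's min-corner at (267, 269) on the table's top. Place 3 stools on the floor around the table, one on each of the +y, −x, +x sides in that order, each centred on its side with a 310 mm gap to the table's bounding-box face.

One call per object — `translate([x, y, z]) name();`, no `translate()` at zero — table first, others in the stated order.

table();
translate([267, 269, 717]) ladder();
translate([373, 1239, 0]) stool();
translate([-564, 285, 0]) stool();
translate([1310, 285, 0]) stool();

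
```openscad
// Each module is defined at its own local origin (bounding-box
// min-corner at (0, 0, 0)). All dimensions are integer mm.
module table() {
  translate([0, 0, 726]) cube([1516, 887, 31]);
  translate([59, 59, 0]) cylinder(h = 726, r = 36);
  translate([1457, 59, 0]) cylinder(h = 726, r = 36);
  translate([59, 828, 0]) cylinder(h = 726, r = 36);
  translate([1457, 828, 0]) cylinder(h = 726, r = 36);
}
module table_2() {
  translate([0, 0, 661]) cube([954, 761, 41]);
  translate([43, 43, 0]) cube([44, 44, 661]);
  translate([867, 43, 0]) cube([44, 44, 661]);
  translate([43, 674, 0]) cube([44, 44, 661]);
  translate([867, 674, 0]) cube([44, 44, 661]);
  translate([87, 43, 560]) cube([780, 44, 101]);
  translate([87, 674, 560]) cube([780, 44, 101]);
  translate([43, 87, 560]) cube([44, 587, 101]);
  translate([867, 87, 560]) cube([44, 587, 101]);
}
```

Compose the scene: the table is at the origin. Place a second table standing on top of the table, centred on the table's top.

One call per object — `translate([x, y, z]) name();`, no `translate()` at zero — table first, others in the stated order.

table();
translate([281, 63, 757]) table_2();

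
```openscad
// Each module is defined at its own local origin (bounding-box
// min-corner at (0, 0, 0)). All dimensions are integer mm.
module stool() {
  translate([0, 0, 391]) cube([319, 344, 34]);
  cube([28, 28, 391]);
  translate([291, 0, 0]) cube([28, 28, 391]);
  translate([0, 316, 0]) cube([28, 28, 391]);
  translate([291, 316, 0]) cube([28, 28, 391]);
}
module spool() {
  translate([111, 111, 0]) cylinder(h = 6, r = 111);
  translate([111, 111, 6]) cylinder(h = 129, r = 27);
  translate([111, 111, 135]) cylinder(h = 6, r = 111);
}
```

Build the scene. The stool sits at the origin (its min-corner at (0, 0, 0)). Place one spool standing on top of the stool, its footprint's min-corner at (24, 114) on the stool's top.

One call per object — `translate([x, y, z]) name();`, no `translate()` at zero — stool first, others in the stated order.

stool();
translate([24, 114, 425]) spool();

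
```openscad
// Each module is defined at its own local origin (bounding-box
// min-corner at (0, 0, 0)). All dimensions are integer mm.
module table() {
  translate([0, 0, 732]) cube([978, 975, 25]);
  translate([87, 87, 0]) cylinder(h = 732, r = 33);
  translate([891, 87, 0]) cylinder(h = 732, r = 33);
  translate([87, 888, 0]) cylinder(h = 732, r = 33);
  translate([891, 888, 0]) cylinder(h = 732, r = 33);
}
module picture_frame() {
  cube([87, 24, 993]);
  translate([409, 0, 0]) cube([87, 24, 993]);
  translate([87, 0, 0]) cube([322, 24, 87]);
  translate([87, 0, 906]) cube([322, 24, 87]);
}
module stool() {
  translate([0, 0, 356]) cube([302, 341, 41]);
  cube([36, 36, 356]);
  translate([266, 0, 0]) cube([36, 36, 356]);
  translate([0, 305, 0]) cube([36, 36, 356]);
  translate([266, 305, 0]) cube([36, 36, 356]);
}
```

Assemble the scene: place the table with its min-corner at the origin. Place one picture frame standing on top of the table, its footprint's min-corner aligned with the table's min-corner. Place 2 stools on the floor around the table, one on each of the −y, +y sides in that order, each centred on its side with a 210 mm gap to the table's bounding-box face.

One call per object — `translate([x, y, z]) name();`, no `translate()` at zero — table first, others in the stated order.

table();
translate([0, 0, 757]) picture_frame();
translate([338, -551, 0]) stool();
translate([338, 1185, 0]) stool();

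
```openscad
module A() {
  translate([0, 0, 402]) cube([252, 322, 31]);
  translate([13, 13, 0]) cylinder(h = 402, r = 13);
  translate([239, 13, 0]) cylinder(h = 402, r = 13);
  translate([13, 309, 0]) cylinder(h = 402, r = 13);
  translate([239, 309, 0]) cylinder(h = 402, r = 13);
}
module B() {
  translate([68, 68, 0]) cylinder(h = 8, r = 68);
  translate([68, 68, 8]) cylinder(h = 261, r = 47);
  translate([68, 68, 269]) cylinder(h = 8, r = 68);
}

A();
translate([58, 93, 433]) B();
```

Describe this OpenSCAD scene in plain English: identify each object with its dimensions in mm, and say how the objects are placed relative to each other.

A is a four-legged stool. The seat is 252×322 mm, 31 mm thick, top at z = 433 mm. It stands on four round legs, each 26 mm in diameter, from z = 0 to the seat underside, each leg's axis is inset half a diameter from the nearest pair of seat edges (so the leg's bounding box is flush with the corner).

B is a spool: two coaxial disc flanges of radius 68 mm and thickness 8 mm, joined by a core cylinder of radius 47 mm and height 261 mm. The lower flange rests on z = 0 and the three cylinders share a vertical axis.

The spool is on top of the stool, centred.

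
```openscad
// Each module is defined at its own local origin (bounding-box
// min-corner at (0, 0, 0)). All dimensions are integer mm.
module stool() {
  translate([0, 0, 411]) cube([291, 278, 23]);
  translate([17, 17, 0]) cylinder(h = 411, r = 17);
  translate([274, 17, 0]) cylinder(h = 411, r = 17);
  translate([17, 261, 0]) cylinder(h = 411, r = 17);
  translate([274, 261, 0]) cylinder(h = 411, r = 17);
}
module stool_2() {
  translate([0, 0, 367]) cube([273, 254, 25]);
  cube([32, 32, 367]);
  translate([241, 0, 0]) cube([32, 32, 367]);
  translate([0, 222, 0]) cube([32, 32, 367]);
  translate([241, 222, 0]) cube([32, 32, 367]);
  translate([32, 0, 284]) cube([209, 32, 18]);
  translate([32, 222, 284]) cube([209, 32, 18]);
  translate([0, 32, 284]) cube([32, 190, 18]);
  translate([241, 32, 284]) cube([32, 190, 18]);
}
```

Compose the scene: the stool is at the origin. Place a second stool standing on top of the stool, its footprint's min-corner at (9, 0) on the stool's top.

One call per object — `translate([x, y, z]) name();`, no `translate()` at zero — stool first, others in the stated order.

stool();
translate([9, 0, 434]) stool_2();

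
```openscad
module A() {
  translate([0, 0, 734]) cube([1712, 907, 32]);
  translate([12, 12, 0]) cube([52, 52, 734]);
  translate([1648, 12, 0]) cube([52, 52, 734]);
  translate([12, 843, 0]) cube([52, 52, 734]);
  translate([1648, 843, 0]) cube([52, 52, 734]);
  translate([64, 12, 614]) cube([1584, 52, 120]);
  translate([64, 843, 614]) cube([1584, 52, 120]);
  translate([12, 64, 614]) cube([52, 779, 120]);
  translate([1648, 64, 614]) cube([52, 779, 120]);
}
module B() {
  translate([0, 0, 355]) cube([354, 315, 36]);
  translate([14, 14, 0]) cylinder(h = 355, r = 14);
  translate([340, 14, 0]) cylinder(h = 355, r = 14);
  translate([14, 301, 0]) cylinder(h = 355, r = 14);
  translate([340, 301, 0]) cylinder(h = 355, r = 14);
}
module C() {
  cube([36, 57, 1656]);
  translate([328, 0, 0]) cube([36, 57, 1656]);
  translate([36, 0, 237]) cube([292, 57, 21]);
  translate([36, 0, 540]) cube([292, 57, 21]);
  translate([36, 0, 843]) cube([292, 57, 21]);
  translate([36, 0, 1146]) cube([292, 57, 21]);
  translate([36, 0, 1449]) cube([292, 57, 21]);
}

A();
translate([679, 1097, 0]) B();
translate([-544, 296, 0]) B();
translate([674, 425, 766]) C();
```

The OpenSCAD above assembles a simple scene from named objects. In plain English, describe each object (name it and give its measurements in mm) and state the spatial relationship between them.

A is a table with a 1712×907 mm rectangular top, 32 mm thick, top surface at z = 766 mm, supported by four 52×52 mm square legs, each inset 12 mm from the nearest pair of top edges, running from the floor. Four apron rails, 52 mm thick and 120 mm tall, run between adjacent legs with their top edges flush with the underside of the top and their outer faces flush with the legs' outer faces.

B is a four-legged stool. The seat is a 354×315×36 mm slab whose top surface is at z = 391 mm; four round legs, each 28 mm in diameter, run from the floor (z = 0) to the underside of the seat, each leg's axis is inset half a diameter from the nearest pair of seat edges (so the leg's bounding box is flush with the corner).

C is a wooden ladder with two side rails of 36×57 mm section and 1656 mm height, set 364 mm apart overall. Between them run 5 rectangular rungs (57 mm deep, 21 mm thick), front faces flush with the rails' −y face. The bottom of the first rung is 237 mm above the floor and each subsequent rung is 303 mm higher than the one below.

Two stools sit around the table at the +y, −x sides. The ladder is on top of the table, centred.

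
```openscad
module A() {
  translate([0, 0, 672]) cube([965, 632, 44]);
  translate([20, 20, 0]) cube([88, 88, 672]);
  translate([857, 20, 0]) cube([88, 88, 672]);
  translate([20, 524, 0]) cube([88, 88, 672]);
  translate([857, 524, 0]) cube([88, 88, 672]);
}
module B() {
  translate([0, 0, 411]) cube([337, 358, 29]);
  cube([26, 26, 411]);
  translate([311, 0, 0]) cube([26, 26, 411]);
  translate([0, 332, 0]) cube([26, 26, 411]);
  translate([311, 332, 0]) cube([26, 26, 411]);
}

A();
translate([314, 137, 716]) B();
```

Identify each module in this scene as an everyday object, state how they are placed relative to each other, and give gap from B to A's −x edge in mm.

A is a table. B is a stool. The stool is on top of the table, centred. The gap from the stool to the table's −x edge is 314 mm.

The stool's min-x is at 314; the table's min-x is 0; gap = 314 mm.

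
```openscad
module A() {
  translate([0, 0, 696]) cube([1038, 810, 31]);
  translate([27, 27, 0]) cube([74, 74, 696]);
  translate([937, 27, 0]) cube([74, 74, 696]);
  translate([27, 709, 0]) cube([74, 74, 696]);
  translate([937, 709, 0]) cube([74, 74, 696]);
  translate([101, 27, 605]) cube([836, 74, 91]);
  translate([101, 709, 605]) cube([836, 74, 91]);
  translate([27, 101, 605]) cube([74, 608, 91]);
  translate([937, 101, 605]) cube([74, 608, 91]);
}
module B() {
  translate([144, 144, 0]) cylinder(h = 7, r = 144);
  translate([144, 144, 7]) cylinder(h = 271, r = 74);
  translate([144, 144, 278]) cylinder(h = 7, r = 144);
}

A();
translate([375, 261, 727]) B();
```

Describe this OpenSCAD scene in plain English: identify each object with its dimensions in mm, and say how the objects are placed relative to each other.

A is a table: top 1038 mm (x) × 810 mm (y), 31 mm thick, upper face at z = 727 mm, on four 74×74 mm square legs, each inset 27 mm from the nearest pair of top edges, running from z = 0 to the bottom of the top. Four apron rails, 74 mm thick and 91 mm tall, run between adjacent legs with their top edges flush with the underside of the top and their outer faces flush with the legs' outer faces.

B is a spool: two coaxial disc flanges of radius 144 mm and thickness 7 mm, joined by a core cylinder of radius 74 mm and height 271 mm. The lower flange rests on z = 0 and the three cylinders share a vertical axis.

The spool is on top of the table, centred.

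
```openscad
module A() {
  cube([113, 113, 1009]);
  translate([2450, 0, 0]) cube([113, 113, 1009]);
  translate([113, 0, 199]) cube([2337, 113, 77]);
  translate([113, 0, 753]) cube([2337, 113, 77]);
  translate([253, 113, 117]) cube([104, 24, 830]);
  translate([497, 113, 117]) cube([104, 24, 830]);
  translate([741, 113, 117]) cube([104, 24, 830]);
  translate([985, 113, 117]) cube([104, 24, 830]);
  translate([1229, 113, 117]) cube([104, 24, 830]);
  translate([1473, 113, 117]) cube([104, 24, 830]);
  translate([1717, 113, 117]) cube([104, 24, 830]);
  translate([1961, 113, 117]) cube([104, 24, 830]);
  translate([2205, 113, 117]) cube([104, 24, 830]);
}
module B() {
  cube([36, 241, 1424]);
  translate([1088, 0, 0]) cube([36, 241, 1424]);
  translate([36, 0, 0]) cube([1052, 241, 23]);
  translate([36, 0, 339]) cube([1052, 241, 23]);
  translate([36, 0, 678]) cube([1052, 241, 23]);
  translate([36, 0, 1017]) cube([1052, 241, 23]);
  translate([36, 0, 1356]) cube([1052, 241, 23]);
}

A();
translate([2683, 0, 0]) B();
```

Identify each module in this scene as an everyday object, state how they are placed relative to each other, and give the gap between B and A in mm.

A is a fence section. B is a bookshelf. The bookshelf is on the floor beside the fence section on its +x side. The gap between the bookshelf and the fence section is 120 mm.

The bookshelf's nearest face is 120 mm from the fence section's +x face.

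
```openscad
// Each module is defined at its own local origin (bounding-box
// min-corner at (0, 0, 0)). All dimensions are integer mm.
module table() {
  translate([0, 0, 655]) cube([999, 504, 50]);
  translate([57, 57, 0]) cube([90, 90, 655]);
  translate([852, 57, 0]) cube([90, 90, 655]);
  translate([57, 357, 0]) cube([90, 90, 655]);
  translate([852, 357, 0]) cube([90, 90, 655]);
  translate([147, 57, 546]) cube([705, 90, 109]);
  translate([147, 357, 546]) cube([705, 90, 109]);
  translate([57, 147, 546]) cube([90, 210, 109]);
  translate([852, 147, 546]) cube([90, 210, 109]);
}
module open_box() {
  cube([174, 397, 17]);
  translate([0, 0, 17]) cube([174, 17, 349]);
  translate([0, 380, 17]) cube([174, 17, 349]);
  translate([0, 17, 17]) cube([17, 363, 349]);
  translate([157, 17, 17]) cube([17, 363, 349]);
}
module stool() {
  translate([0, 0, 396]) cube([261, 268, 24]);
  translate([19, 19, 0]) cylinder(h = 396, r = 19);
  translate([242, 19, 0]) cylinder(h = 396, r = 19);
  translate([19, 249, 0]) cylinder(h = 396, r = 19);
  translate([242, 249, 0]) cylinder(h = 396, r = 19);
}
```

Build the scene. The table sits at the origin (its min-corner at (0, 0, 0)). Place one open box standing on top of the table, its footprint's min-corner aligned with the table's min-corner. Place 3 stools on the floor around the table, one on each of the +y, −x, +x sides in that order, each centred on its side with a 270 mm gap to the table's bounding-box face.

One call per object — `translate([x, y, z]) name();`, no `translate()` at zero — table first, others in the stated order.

table();
translate([0, 0, 705]) open_box();
translate([369, 774, 0]) stool();
translate([-531, 118, 0]) stool();
translate([1269, 118, 0]) stool();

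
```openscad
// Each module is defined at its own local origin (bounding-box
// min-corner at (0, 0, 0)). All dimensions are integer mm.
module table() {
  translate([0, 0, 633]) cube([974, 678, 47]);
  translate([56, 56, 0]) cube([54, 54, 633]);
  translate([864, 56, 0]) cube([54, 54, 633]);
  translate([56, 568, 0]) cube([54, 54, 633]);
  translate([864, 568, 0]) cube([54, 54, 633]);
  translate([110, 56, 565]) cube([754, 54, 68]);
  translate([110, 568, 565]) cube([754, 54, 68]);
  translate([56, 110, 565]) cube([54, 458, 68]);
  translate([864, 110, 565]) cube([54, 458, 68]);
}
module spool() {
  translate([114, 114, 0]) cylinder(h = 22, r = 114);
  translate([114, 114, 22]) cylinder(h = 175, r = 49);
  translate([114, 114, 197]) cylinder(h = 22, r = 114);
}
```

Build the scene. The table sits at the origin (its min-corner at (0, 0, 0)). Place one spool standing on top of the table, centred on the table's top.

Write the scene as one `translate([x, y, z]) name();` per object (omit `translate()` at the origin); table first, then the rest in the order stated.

table();
translate([373, 225, 680]) spool();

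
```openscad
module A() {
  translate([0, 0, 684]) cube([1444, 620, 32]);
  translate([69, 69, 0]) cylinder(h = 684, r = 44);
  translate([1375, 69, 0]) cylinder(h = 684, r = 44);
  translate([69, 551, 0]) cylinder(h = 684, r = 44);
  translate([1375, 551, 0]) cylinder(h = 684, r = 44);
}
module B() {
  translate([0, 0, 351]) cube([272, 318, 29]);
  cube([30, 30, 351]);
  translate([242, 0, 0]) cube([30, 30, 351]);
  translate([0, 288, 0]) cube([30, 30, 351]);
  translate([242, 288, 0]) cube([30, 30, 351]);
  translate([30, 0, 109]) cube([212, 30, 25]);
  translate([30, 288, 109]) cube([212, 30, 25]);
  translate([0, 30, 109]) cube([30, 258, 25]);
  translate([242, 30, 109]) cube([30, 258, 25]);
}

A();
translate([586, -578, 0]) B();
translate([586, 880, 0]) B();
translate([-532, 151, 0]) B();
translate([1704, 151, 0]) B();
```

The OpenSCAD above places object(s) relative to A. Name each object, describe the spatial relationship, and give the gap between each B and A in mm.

A is a table. B is a stool. Four stools sit around the table at the −y, +y, −x, +x sides. The gap between each stool and the table is 260 mm.

Each stool's nearest face is 260 mm from the table's bounding box.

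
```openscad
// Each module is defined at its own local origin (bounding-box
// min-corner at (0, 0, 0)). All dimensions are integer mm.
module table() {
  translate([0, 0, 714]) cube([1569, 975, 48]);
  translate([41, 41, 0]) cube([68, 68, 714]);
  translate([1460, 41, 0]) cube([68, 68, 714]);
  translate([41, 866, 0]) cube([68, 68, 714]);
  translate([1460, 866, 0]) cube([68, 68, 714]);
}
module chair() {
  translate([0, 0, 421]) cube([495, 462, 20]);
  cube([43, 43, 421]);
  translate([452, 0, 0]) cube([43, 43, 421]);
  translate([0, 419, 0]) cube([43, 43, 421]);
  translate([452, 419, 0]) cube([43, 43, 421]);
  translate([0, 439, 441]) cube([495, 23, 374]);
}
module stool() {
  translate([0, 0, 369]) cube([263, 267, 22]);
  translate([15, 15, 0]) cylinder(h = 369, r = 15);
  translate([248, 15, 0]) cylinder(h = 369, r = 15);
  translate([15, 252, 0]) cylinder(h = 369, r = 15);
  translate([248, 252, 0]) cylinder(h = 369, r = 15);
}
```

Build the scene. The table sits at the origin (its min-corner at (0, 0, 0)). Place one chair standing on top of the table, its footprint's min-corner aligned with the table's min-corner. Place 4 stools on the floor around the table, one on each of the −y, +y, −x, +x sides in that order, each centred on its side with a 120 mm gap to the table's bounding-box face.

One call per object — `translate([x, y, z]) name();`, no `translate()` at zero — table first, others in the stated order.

table();
translate([0, 0, 762]) chair();
translate([653, -387, 0]) stool();
translate([653, 1095, 0]) stool();
translate([-383, 354, 0]) stool();
translate([1689, 354, 0]) stool();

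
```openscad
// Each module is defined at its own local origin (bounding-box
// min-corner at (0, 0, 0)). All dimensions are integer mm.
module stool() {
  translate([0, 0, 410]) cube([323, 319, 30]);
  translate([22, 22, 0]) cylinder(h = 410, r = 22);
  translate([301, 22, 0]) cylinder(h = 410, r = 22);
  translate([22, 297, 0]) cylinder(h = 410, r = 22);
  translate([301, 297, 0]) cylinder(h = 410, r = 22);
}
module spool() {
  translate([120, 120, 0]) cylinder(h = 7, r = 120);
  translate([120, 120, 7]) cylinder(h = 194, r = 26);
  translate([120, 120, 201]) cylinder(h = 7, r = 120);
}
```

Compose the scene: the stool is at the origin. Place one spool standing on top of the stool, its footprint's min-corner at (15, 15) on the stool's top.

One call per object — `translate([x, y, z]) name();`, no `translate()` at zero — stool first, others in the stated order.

stool();
translate([15, 15, 440]) spool();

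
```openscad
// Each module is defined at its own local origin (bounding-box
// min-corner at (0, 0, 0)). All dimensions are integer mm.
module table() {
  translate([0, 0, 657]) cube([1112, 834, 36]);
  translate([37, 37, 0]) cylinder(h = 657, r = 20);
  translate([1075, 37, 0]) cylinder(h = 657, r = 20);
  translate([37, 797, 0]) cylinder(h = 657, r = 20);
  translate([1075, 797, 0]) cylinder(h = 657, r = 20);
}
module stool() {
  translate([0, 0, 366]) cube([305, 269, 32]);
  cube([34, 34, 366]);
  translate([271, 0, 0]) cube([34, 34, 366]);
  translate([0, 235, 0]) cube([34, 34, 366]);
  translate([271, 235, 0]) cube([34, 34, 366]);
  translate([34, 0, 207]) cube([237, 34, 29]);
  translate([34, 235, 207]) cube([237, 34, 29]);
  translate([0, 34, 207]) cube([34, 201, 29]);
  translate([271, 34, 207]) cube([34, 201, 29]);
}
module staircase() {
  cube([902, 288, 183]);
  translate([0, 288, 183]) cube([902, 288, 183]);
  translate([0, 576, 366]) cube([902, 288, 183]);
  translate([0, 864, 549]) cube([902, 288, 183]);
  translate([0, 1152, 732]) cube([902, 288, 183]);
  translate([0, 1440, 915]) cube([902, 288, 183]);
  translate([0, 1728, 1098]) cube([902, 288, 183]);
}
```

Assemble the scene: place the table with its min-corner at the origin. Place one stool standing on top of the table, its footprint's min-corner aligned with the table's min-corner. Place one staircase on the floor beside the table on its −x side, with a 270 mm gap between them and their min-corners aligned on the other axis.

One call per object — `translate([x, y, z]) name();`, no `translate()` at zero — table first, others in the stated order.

table();
translate([0, 0, 693]) stool();
translate([-1172, 0, 0]) staircase();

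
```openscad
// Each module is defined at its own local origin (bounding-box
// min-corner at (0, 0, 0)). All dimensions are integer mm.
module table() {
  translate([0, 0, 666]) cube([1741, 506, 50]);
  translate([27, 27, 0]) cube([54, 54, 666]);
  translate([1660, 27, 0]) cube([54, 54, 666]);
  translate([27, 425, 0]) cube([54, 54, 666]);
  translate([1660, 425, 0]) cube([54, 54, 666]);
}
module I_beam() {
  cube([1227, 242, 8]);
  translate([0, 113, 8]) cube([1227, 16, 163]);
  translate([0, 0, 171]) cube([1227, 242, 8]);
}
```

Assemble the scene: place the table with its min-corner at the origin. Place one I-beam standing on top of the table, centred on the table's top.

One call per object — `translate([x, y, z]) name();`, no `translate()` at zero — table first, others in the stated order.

table();
translate([257, 132, 716]) I_beam();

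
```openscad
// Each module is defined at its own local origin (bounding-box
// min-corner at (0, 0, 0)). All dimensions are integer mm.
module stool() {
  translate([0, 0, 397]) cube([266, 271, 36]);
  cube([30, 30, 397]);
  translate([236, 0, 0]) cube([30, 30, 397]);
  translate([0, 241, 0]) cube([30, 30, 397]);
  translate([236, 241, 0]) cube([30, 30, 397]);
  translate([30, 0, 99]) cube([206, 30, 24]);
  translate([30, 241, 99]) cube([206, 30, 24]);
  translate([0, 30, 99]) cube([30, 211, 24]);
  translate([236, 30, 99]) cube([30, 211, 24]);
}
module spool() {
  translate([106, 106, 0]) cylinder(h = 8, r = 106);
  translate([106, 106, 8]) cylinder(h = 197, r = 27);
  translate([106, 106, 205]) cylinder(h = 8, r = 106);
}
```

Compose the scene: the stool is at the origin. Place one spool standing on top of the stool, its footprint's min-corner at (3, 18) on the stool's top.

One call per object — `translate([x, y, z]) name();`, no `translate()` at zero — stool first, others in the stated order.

stool();
translate([3, 18, 433]) spool();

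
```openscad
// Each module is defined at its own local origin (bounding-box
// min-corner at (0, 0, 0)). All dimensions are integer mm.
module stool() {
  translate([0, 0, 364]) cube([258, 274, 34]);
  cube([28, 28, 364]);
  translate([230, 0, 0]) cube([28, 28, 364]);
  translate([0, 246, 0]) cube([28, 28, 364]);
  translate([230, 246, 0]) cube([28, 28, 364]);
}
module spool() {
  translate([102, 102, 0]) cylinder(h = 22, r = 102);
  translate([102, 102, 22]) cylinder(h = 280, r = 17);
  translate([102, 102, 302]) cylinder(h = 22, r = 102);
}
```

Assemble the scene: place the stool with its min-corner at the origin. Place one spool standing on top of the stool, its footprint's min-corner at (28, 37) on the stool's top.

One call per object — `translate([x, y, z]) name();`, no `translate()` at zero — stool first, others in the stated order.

stool();
translate([28, 37, 398]) spool();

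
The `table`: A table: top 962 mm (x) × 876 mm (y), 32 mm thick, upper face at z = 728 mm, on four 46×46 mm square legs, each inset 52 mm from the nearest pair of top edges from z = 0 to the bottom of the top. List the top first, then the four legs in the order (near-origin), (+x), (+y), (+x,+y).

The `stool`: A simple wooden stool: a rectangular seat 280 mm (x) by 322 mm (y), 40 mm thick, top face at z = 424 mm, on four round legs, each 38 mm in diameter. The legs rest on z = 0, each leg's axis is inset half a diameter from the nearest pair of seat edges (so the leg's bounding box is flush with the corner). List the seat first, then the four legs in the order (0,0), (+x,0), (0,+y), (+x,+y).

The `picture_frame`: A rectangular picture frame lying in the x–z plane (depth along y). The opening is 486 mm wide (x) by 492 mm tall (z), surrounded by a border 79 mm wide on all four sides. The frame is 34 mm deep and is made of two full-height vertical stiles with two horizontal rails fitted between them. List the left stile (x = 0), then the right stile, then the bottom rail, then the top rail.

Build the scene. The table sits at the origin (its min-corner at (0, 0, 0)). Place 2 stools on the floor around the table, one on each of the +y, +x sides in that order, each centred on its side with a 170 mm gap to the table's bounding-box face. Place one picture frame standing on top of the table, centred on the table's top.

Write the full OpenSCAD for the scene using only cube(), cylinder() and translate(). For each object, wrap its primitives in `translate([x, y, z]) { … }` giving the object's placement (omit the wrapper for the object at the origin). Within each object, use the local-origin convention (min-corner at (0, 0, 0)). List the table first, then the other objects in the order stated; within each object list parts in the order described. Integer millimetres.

translate([0, 0, 696]) cube([962, 876, 32]);
translate([52, 52, 0]) cube([46, 46, 696]);
translate([864, 52, 0]) cube([46, 46, 696]);
translate([52, 778, 0]) cube([46, 46, 696]);
translate([864, 778, 0]) cube([46, 46, 696]);
translate([341, 1046, 0]) {
  translate([0, 0, 384]) cube([280, 322, 40]);
  translate([19, 19, 0]) cylinder(h = 384, r = 19);
  translate([261, 19, 0]) cylinder(h = 384, r = 19);
  translate([19, 303, 0]) cylinder(h = 384, r = 19);
  translate([261, 303, 0]) cylinder(h = 384, r = 19);
}
translate([1132, 277, 0]) {
  translate([0, 0, 384]) cube([280, 322, 40]);
  translate([19, 19, 0]) cylinder(h = 384, r = 19);
  translate([261, 19, 0]) cylinder(h = 384, r = 19);
  translate([19, 303, 0]) cylinder(h = 384, r = 19);
  translate([261, 303, 0]) cylinder(h = 384, r = 19);
}
translate([159, 421, 728]) {
  cube([79, 34, 650]);
  translate([565, 0, 0]) cube([79, 34, 650]);
  translate([79, 0, 0]) cube([486, 34, 79]);
  translate([79, 0, 571]) cube([486, 34, 79]);
}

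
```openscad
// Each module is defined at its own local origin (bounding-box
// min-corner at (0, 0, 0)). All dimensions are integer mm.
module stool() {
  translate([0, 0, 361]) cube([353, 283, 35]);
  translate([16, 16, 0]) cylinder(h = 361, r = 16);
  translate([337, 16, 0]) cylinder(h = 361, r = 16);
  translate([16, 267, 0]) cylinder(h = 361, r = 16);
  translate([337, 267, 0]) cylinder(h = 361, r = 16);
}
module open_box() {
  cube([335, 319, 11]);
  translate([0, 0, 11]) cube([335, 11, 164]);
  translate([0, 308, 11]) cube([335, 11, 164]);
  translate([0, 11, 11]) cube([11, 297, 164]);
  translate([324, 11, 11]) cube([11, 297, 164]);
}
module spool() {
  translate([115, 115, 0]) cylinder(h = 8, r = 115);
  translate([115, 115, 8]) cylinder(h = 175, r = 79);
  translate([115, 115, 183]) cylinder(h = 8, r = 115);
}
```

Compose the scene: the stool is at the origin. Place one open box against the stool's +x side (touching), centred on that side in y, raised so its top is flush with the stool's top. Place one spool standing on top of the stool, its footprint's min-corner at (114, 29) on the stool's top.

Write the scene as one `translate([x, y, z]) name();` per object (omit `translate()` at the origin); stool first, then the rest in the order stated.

stool();
translate([353, -18, 221]) open_box();
translate([114, 29, 396]) spool();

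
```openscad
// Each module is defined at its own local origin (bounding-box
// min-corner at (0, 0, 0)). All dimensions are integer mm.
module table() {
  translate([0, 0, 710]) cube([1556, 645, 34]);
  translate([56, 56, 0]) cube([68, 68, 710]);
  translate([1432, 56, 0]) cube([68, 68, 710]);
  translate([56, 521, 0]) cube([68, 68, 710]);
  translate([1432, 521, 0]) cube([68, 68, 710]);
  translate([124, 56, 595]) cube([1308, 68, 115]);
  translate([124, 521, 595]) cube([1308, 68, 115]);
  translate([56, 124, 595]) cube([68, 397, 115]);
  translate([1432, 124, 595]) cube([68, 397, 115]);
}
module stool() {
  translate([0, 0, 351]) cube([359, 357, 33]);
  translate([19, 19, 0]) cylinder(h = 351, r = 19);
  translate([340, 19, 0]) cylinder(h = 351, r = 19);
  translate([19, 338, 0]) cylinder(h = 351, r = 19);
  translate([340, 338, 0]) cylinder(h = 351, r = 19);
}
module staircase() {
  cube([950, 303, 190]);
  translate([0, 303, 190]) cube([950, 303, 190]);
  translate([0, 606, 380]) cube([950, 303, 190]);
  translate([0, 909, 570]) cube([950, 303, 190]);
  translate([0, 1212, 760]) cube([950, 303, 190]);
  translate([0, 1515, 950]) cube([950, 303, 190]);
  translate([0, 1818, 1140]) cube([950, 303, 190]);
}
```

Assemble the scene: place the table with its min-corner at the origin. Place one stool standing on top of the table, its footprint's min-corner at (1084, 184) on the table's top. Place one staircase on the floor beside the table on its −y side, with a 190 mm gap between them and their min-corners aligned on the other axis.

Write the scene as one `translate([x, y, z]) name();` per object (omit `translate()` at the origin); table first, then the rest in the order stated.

table();
translate([1084, 184, 744]) stool();
translate([0, -2311, 0]) staircase();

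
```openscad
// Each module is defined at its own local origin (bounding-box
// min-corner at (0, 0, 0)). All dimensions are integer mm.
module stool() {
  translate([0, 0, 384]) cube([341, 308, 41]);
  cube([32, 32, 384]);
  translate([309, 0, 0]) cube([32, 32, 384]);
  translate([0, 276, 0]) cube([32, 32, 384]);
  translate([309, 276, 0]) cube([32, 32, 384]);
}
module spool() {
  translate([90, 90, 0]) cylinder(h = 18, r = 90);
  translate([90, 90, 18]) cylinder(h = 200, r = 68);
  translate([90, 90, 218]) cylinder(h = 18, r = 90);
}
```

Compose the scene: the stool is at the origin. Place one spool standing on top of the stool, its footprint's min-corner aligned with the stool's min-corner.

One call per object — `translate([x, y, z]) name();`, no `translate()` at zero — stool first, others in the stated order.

stool();
translate([0, 0, 425]) spool();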